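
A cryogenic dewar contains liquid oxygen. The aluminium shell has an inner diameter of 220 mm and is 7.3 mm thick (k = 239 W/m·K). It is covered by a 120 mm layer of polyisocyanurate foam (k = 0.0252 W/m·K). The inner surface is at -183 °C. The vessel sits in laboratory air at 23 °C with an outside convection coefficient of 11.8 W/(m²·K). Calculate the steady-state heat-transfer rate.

Q ≈ 15 W

Each spherical layer contributes R = (1/r_i − 1/r_o)/(4πk):
R_aluminium shell = (1/0.11 − 1/0.1173)/(4π×239) = 1.884×10^-4 K/W
R_polyisocyanurate foam = (1/0.1173 − 1/0.2373)/(4π×0.0252) = 13.61 K/W
R_outer film = 1/(h·4πr_o²) = 1/(11.8×4π×0.2373²) = 0.1198 K/W
R_total = 13.73 K/W
Q = ΔT/R_total = 206/13.73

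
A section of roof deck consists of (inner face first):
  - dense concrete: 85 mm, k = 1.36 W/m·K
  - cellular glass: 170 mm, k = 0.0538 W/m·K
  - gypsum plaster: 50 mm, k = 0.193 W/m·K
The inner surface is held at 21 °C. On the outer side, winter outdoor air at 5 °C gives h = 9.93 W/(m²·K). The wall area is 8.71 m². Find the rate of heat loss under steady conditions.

Thermal resistances in series:
R_dense concrete = L/(kA) = 0.085/(1.36×8.71) = 0.007176 K/W
R_cellular glass = L/(kA) = 0.17/(0.0538×8.71) = 0.3628 K/W
R_gypsum plaster = L/(kA) = 0.05/(0.193×8.71) = 0.02974 K/W
R_outer film = 1/(h_o·A) = 1/(9.93×8.71) = 0.01156 K/W
R_total = 0.4113 K/W
Q = ΔT / R_total = 16 / 0.4113

Q ≈ 38.9 W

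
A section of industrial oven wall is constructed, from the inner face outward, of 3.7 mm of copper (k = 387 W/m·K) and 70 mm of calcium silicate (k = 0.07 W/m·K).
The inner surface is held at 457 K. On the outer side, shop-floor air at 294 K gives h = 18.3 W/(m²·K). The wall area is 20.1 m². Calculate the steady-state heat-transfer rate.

Q ≈ 3110 W

Series thermal resistances:
R_copper = L/(kA) = 0.0037/(387×20.1) = 4.757×10^-7 K/W
R_calcium silicate = L/(kA) = 0.07/(0.07×20.1) = 0.04975 K/W
R_outer film = 1/(h_o·A) = 1/(18.3×20.1) = 0.002719 K/W
R_total = 0.05247 K/W
Q = ΔT / R_total = 163 / 0.05247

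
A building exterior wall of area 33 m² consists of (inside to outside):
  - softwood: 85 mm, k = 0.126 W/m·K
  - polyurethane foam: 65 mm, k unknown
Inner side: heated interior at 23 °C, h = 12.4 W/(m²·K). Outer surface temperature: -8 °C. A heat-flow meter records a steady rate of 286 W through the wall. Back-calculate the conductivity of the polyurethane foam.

k ≈ 0.023 W/(m·K)

Using the resistance-network approach (series):
R_inner film = 1/(h_i·A) = 1/(12.4×33) = 0.002444 K/W
R_softwood = L/(kA) = 0.085/(0.126×33) = 0.02044 K/W
Sum of known resistances R_other = 0.02289 K/W
Total R = ΔT/Q = 31/286 = 0.1084 K/W
R_polyurethane foam = R_total − R_other = 0.08551 K/W
k = L/(R·A) = 0.065/(0.08551×33)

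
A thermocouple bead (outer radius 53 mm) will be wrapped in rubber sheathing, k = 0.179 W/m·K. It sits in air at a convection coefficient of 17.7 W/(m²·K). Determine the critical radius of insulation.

For a sphere r_cr = 2k/h = 2×0.179/17.7
r_cr = 20.2 mm; since the bare radius (53 mm) is above r_cr, any added insulation will reduce heat loss.

r_cr ≈ 20.2 mm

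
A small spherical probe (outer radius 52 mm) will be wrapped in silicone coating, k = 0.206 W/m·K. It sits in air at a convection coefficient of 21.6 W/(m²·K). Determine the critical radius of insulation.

r_cr ≈ 19.1 mm

For a sphere r_cr = 2k/h = 2×0.206/21.6
r_cr = 19.1 mm; since the bare radius (52 mm) is above r_cr, any added insulation will reduce heat loss.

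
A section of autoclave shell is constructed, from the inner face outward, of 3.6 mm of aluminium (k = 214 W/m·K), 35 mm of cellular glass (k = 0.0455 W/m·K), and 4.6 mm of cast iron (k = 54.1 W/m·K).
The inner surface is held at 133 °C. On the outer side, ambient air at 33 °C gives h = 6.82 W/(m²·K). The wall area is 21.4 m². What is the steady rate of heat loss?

Model the wall as resistances in series:
R_aluminium = L/(kA) = 0.0036/(214×21.4) = 7.861×10^-7 K/W
R_cellular glass = L/(kA) = 0.035/(0.0455×21.4) = 0.03595 K/W
R_cast iron = L/(kA) = 0.0046/(54.1×21.4) = 3.973×10^-6 K/W
R_outer film = 1/(h_o·A) = 1/(6.82×21.4) = 0.006852 K/W
R_total = 0.0428 K/W
Q = ΔT / R_total = 100 / 0.0428

Q ≈ 2340 W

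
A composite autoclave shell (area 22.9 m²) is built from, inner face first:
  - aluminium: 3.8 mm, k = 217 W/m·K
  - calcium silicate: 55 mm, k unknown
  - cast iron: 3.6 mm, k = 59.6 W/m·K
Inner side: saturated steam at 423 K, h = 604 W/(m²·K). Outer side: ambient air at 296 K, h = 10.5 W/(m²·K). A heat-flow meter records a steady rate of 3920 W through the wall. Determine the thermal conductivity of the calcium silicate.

Thermal resistances in series:
R_inner film = 1/(h_i·A) = 1/(604×22.9) = 7.23×10^-5 K/W
R_aluminium = L/(kA) = 0.0038/(217×22.9) = 7.647×10^-7 K/W
R_cast iron = L/(kA) = 0.0036/(59.6×22.9) = 2.638×10^-6 K/W
R_outer film = 1/(h_o·A) = 1/(10.5×22.9) = 0.004159 K/W
Sum of known resistances R_other = 0.004235 K/W
Total R = ΔT/Q = 127/3920 = 0.0324 K/W
R_calcium silicate = R_total − R_other = 0.02816 K/W
k = L/(R·A) = 0.055/(0.02816×22.9)

k ≈ 0.0853 W/(m·K)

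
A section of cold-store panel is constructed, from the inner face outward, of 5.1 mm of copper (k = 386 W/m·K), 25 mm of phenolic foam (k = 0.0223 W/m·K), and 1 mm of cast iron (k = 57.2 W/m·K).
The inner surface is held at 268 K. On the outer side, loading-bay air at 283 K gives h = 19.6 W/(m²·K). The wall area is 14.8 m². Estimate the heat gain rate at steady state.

Q ≈ 189 W

Using the resistance-network approach (series):
R_copper = L/(kA) = 0.0051/(386×14.8) = 8.927×10^-7 K/W
R_phenolic foam = L/(kA) = 0.025/(0.0223×14.8) = 0.07575 K/W
R_cast iron = L/(kA) = 0.001/(57.2×14.8) = 1.181×10^-6 K/W
R_outer film = 1/(h_o·A) = 1/(19.6×14.8) = 0.003447 K/W
R_total = 0.0792 K/W
Q = ΔT / R_total = 15 / 0.0792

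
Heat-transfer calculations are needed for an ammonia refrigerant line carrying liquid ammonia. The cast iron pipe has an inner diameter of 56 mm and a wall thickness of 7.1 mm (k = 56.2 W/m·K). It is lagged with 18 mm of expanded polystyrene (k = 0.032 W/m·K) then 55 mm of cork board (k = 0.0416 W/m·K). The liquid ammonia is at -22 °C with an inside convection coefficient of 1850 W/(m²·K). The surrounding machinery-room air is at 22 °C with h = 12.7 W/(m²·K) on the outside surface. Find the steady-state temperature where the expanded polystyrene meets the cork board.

Per-layer cylindrical resistances, series-summed:
R_inner film = 1/(h_i·2πr₁L) = 1/(1850×2π×0.028×1) = 0.003072 K/W
R_cast iron pipe wall = ln(35.1/28)/(2π×56.2×1) = 6.4×10^-4 K/W
R_expanded polystyrene = ln(53.1/35.1)/(2π×0.032×1) = 2.059 K/W
R_cork board = ln(108.1/53.1)/(2π×0.0416×1) = 2.72 K/W
R_outer film = 1/(h_o·2πr_oL) = 1/(12.7×2π×0.1081×1) = 0.1159 K/W
R_total = 4.898 K/W
Q = ΔT/R_total = 44/4.898
Q = 8.98 W/m
T_interface = T_inner + Q·ΣR(inner→interface) = -22 + 8.98×2.063

T ≈ -3.47 °C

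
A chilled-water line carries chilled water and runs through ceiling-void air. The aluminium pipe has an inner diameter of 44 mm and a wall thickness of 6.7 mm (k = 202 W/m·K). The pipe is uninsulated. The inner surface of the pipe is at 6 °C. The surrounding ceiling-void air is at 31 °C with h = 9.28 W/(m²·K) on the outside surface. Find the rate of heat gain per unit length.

q′ ≈ 41.8 W/m

For a radial system each layer contributes R = ln(r_out/r_in)/(2πkL); films add R = 1/(hA).
R_aluminium pipe wall = ln(28.7/22)/(2π×202×1) = 2.095×10^-4 K/W
R_outer film = 1/(h_o·2πr_oL) = 1/(9.28×2π×0.0287×1) = 0.5976 K/W
R_total = 0.5978 K/W
Q = ΔT/R_total = 25/0.5978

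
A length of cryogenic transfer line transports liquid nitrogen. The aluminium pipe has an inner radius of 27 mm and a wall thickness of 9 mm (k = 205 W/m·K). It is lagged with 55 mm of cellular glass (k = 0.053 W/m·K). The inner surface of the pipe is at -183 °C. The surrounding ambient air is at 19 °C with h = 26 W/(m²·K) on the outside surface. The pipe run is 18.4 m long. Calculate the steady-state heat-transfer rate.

Cylindrical conduction, so R = ln(r₂/r₁)/(2πkL) per layer, in series:
R_aluminium pipe wall = ln(36/27)/(2π×205×18.4) = 1.214×10^-5 K/W
R_cellular glass = ln(91/36)/(2π×0.053×18.4) = 0.1513 K/W
R_outer film = 1/(h_o·2πr_oL) = 1/(26×2π×0.091×18.4) = 0.003656 K/W
R_total = 0.155 K/W
Q = ΔT/R_total = 202/0.155

Q ≈ 1300 W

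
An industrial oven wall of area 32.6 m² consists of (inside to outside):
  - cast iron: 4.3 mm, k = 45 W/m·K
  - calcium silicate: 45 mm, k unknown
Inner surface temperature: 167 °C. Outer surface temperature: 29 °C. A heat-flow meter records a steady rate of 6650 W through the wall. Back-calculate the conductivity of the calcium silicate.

Series thermal resistances:
R_cast iron = L/(kA) = 0.0043/(45×32.6) = 2.931×10^-6 K/W
Sum of known resistances R_other = 2.931×10^-6 K/W
Total R = ΔT/Q = 138/6650 = 0.02075 K/W
R_calcium silicate = R_total − R_other = 0.02075 K/W
k = L/(R·A) = 0.045/(0.02075×32.6)

k ≈ 0.0665 W/(m·K)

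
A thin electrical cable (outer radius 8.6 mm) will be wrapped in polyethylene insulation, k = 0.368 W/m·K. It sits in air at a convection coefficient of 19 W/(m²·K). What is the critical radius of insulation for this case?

For a cylinder r_cr = k/h = 0.368/19
r_cr = 19.4 mm; since the bare radius (8.6 mm) is below r_cr, adding a thin layer of insulation will *increase* heat loss.

r_cr ≈ 19.4 mm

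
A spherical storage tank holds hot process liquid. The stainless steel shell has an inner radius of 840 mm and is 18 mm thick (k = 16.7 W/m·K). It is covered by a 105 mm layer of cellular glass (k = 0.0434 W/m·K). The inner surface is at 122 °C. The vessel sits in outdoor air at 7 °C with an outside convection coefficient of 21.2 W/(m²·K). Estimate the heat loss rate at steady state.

Radial (spherical) resistances in series:
R_stainless steel shell = (1/0.84 − 1/0.858)/(4π×16.7) = 1.19×10^-4 K/W
R_cellular glass = (1/0.858 − 1/0.963)/(4π×0.0434) = 0.233 K/W
R_outer film = 1/(h·4πr_o²) = 1/(21.2×4π×0.963²) = 0.004048 K/W
R_total = 0.2372 K/W
Q = ΔT/R_total = 115/0.2372

Q ≈ 485 W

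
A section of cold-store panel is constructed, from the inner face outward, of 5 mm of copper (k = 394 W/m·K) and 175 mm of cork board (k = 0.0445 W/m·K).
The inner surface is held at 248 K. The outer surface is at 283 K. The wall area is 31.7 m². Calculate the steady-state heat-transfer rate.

Series thermal resistances:
R_copper = L/(kA) = 0.005/(394×31.7) = 4.003×10^-7 K/W
R_cork board = L/(kA) = 0.175/(0.0445×31.7) = 0.1241 K/W
R_total = 0.1241 K/W
Q = ΔT / R_total = 35 / 0.1241

Q ≈ 282 W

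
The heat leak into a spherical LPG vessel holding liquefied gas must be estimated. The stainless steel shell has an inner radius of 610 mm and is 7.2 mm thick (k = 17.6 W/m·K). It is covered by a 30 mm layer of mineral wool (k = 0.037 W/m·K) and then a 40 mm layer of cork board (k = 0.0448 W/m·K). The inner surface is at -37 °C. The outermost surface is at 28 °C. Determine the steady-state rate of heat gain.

Spherical conduction: R = (1/r_in − 1/r_out)/(4πk) per layer; series-sum.
R_stainless steel shell = (1/0.61 − 1/0.6172)/(4π×17.6) = 8.647×10^-5 K/W
R_mineral wool = (1/0.6172 − 1/0.6472)/(4π×0.037) = 0.1615 K/W
R_cork board = (1/0.6472 − 1/0.6872)/(4π×0.0448) = 0.1598 K/W
R_total = 0.3214 K/W
Q = ΔT/R_total = 65/0.3214

Q ≈ 202 W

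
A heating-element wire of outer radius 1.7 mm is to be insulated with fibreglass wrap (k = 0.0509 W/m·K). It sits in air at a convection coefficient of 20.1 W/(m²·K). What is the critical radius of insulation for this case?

For a cylinder r_cr = k/h = 0.0509/20.1
r_cr = 2.53 mm; since the bare radius (1.7 mm) is below r_cr, adding a thin layer of insulation will *increase* heat loss.

r_cr ≈ 2.53 mm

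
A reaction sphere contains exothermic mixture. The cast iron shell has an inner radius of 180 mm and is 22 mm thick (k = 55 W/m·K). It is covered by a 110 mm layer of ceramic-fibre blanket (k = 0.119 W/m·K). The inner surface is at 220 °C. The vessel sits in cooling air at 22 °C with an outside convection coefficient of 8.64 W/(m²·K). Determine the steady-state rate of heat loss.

Q ≈ 157 W

For a spherical shell R = (1/r₁ − 1/r₂)/(4πk); film R = 1/(h·4πr²). In series:
R_cast iron shell = (1/0.18 − 1/0.202)/(4π×55) = 8.754×10^-4 K/W
R_ceramic-fibre blanket = (1/0.202 − 1/0.312)/(4π×0.119) = 1.167 K/W
R_outer film = 1/(h·4πr_o²) = 1/(8.64×4π×0.312²) = 0.09462 K/W
R_total = 1.263 K/W
Q = ΔT/R_total = 198/1.263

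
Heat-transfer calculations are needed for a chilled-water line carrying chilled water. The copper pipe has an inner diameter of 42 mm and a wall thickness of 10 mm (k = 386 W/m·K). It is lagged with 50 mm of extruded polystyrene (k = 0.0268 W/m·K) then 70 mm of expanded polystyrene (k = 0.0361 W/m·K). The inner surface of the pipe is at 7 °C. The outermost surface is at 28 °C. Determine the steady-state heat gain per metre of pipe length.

q′ ≈ 2.49 W/m

Cylindrical conduction, so R = ln(r₂/r₁)/(2πkL) per layer, in series:
R_copper pipe wall = ln(31/21)/(2π×386×1) = 1.606×10^-4 K/W
R_extruded polystyrene = ln(81/31)/(2π×0.0268×1) = 5.704 K/W
R_expanded polystyrene = ln(151/81)/(2π×0.0361×1) = 2.746 K/W
R_total = 8.45 K/W
Q = ΔT/R_total = 21/8.45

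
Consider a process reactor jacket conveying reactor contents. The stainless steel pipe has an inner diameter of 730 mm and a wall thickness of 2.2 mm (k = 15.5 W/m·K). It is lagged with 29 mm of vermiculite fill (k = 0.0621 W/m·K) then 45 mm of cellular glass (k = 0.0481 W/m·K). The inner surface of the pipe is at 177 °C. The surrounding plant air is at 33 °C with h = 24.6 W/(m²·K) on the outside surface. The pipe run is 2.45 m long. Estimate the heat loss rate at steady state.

Q ≈ 624 W

For a radial system each layer contributes R = ln(r_out/r_in)/(2πkL); films add R = 1/(hA).
R_stainless steel pipe wall = ln(367.2/365)/(2π×15.5×2.45) = 2.519×10^-5 K/W
R_vermiculite fill = ln(396.2/367.2)/(2π×0.0621×2.45) = 0.07951 K/W
R_cellular glass = ln(441.2/396.2)/(2π×0.0481×2.45) = 0.1453 K/W
R_outer film = 1/(h_o·2πr_oL) = 1/(24.6×2π×0.4412×2.45) = 0.005985 K/W
R_total = 0.2308 K/W
Q = ΔT/R_total = 144/0.2308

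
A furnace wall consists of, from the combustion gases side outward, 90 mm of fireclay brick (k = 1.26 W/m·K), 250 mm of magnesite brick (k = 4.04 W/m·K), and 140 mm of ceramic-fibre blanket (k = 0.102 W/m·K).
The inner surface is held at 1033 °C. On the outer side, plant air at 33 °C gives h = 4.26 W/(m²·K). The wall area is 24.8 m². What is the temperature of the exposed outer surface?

T ≈ 168 °C

Model the wall as resistances in series:
R_fireclay brick = L/(kA) = 0.09/(1.26×24.8) = 0.00288 K/W
R_magnesite brick = L/(kA) = 0.25/(4.04×24.8) = 0.002495 K/W
R_ceramic-fibre blanket = L/(kA) = 0.14/(0.102×24.8) = 0.05534 K/W
R_outer film = 1/(h_o·A) = 1/(4.26×24.8) = 0.009465 K/W
R_total = 0.07019 K/W;  Q = ΔT/R_total = 1000/0.07019 = 14250 W
T_interface = T_inner − Q·ΣR(inner→interface) = 1033 − 14200×0.06072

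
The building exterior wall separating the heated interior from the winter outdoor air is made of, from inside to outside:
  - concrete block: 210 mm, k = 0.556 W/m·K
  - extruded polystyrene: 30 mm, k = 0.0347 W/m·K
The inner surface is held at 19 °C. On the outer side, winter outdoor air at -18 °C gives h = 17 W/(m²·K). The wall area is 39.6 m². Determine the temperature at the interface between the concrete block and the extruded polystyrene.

T ≈ 8.26 °C

Model the wall as resistances in series:
R_concrete block = L/(kA) = 0.21/(0.556×39.6) = 0.009538 K/W
R_extruded polystyrene = L/(kA) = 0.03/(0.0347×39.6) = 0.02183 K/W
R_outer film = 1/(h_o·A) = 1/(17×39.6) = 0.001485 K/W
R_total = 0.03286 K/W;  Q = ΔT/R_total = 37/0.03286 = 1126 W
T_interface = T_inner − Q·ΣR(inner→interface) = 19 − 1130×0.009538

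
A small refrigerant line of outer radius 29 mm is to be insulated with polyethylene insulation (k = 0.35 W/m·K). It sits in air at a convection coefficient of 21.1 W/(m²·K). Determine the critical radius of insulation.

For a cylinder r_cr = k/h = 0.35/21.1
r_cr = 16.6 mm; since the bare radius (29 mm) is above r_cr, any added insulation will reduce heat loss.

r_cr ≈ 16.6 mm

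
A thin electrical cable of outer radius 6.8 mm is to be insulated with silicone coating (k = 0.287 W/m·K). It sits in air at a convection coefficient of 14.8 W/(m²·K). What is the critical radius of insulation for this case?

For a cylinder r_cr = k/h = 0.287/14.8
r_cr = 19.4 mm; since the bare radius (6.8 mm) is below r_cr, adding a thin layer of insulation will *increase* heat loss.

r_cr ≈ 19.4 mm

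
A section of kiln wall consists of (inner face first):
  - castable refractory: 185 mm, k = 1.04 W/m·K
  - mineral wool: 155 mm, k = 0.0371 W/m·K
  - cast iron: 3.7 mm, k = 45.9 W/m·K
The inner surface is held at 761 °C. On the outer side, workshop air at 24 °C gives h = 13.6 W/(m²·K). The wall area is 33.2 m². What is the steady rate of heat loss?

Q ≈ 5520 W

Model the wall as resistances in series:
R_castable refractory = L/(kA) = 0.185/(1.04×33.2) = 0.005358 K/W
R_mineral wool = L/(kA) = 0.155/(0.0371×33.2) = 0.1258 K/W
R_cast iron = L/(kA) = 0.0037/(45.9×33.2) = 2.428×10^-6 K/W
R_outer film = 1/(h_o·A) = 1/(13.6×33.2) = 0.002215 K/W
R_total = 0.1334 K/W
Q = ΔT / R_total = 737 / 0.1334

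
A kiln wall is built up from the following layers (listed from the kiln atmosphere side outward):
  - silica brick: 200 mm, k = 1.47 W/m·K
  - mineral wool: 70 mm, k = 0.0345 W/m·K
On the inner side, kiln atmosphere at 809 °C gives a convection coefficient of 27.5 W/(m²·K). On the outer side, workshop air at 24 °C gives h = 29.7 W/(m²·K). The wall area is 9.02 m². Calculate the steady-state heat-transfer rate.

Q ≈ 3170 W

Model the wall as resistances in series:
R_inner film = 1/(h_i·A) = 1/(27.5×9.02) = 0.004031 K/W
R_silica brick = L/(kA) = 0.2/(1.47×9.02) = 0.01508 K/W
R_mineral wool = L/(kA) = 0.07/(0.0345×9.02) = 0.2249 K/W
R_outer film = 1/(h_o·A) = 1/(29.7×9.02) = 0.003733 K/W
R_total = 0.2478 K/W
Q = ΔT / R_total = 785 / 0.2478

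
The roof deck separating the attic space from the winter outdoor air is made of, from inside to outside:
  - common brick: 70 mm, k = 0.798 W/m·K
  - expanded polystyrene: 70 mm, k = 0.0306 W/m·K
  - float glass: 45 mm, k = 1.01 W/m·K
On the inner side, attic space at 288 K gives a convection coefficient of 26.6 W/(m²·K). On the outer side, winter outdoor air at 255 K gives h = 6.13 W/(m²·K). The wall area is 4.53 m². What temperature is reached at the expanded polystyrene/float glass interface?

T ≈ 258 K

Using the resistance-network approach (series):
R_inner film = 1/(h_i·A) = 1/(26.6×4.53) = 0.008299 K/W
R_common brick = L/(kA) = 0.07/(0.798×4.53) = 0.01936 K/W
R_expanded polystyrene = L/(kA) = 0.07/(0.0306×4.53) = 0.505 K/W
R_float glass = L/(kA) = 0.045/(1.01×4.53) = 0.009835 K/W
R_outer film = 1/(h_o·A) = 1/(6.13×4.53) = 0.03601 K/W
R_total = 0.5785 K/W;  Q = ΔT/R_total = 33/0.5785 = 57.04 W
T_interface = T_inner − Q·ΣR(inner→interface) = 288 − 57×0.5326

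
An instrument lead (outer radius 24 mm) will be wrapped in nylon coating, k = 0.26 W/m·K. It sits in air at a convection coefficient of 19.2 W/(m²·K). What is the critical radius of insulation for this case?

r_cr ≈ 13.5 mm

For a cylinder r_cr = k/h = 0.26/19.2
r_cr = 13.5 mm; since the bare radius (24 mm) is above r_cr, any added insulation will reduce heat loss.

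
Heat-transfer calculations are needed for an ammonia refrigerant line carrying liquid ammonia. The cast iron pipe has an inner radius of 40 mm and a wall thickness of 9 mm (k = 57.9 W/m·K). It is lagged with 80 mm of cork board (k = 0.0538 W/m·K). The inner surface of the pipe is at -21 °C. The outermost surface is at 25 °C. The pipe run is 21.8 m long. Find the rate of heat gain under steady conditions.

Treating each annulus and film as a series resistance:
R_cast iron pipe wall = ln(49/40)/(2π×57.9×21.8) = 2.559×10^-5 K/W
R_cork board = ln(129/49)/(2π×0.0538×21.8) = 0.1314 K/W
R_total = 0.1314 K/W
Q = ΔT/R_total = 46/0.1314

Q ≈ 350 W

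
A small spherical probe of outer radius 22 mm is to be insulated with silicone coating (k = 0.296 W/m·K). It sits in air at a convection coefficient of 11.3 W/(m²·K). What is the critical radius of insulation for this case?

r_cr ≈ 52.4 mm

For a sphere r_cr = 2k/h = 2×0.296/11.3
r_cr = 52.4 mm; since the bare radius (22 mm) is below r_cr, adding a thin layer of insulation will *increase* heat loss.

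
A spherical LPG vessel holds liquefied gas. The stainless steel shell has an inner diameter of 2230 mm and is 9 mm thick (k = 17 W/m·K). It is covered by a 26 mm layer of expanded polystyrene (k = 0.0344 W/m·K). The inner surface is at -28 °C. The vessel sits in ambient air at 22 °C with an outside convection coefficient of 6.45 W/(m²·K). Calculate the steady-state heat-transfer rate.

Spherical conduction: R = (1/r_in − 1/r_out)/(4πk) per layer; series-sum.
R_stainless steel shell = (1/1.115 − 1/1.124)/(4π×17) = 3.362×10^-5 K/W
R_expanded polystyrene = (1/1.124 − 1/1.15)/(4π×0.0344) = 0.04653 K/W
R_outer film = 1/(h·4πr_o²) = 1/(6.45×4π×1.15²) = 0.009329 K/W
R_total = 0.05589 K/W
Q = ΔT/R_total = 50/0.05589

Q ≈ 895 W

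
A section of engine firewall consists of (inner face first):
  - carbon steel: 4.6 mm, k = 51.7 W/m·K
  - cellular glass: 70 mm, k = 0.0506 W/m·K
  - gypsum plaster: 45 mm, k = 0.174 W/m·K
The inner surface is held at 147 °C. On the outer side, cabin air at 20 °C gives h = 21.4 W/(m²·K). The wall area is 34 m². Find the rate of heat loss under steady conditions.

Series thermal resistances:
R_carbon steel = L/(kA) = 0.0046/(51.7×34) = 2.617×10^-6 K/W
R_cellular glass = L/(kA) = 0.07/(0.0506×34) = 0.04069 K/W
R_gypsum plaster = L/(kA) = 0.045/(0.174×34) = 0.007606 K/W
R_outer film = 1/(h_o·A) = 1/(21.4×34) = 0.001374 K/W
R_total = 0.04967 K/W
Q = ΔT / R_total = 127 / 0.04967

Q ≈ 2560 W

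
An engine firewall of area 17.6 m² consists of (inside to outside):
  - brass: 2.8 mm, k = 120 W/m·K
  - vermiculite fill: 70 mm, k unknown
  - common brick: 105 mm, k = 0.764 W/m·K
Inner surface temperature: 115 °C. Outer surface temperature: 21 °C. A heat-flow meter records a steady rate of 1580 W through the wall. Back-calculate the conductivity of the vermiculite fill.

k ≈ 0.077 W/(m·K)

Series thermal resistances:
R_brass = L/(kA) = 0.0028/(120×17.6) = 1.326×10^-6 K/W
R_common brick = L/(kA) = 0.105/(0.764×17.6) = 0.007809 K/W
Sum of known resistances R_other = 0.00781 K/W
Total R = ΔT/Q = 94/1580 = 0.05949 K/W
R_vermiculite fill = R_total − R_other = 0.05168 K/W
k = L/(R·A) = 0.07/(0.05168×17.6)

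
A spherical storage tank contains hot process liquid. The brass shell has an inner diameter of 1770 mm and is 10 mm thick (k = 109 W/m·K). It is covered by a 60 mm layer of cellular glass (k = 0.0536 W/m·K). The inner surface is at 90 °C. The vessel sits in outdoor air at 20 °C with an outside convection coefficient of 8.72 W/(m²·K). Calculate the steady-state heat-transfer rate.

Q ≈ 613 W

Spherical conduction: R = (1/r_in − 1/r_out)/(4πk) per layer; series-sum.
R_brass shell = (1/0.885 − 1/0.895)/(4π×109) = 9.217×10^-6 K/W
R_cellular glass = (1/0.895 − 1/0.955)/(4π×0.0536) = 0.1042 K/W
R_outer film = 1/(h·4πr_o²) = 1/(8.72×4π×0.955²) = 0.01001 K/W
R_total = 0.1142 K/W
Q = ΔT/R_total = 70/0.1142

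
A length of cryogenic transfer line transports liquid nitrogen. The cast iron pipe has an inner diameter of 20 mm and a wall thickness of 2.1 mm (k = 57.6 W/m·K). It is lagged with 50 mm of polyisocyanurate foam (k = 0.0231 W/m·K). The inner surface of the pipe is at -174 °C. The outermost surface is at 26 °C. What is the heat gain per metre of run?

Treating each annulus and film as a series resistance:
R_cast iron pipe wall = ln(12.1/10)/(2π×57.6×1) = 5.267×10^-4 K/W
R_polyisocyanurate foam = ln(62.1/12.1)/(2π×0.0231×1) = 11.27 K/W
R_total = 11.27 K/W
Q = ΔT/R_total = 200/11.27

q′ ≈ 17.7 W/m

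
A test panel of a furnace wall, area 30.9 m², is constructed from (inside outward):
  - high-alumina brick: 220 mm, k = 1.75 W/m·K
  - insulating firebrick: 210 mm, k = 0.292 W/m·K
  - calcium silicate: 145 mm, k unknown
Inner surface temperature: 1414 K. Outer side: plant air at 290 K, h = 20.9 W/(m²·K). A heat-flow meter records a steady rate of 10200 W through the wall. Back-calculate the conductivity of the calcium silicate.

Series thermal resistances:
R_high-alumina brick = L/(kA) = 0.22/(1.75×30.9) = 0.004068 K/W
R_insulating firebrick = L/(kA) = 0.21/(0.292×30.9) = 0.02327 K/W
R_outer film = 1/(h_o·A) = 1/(20.9×30.9) = 0.001548 K/W
Sum of known resistances R_other = 0.02889 K/W
Total R = ΔT/Q = 1124/10200 = 0.1102 K/W
R_calcium silicate = R_total − R_other = 0.0813 K/W
k = L/(R·A) = 0.145/(0.0813×30.9)

k ≈ 0.0577 W/(m·K)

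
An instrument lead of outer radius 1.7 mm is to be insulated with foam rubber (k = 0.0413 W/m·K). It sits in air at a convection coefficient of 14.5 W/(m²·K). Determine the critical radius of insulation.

r_cr ≈ 2.85 mm

For a cylinder r_cr = k/h = 0.0413/14.5
r_cr = 2.85 mm; since the bare radius (1.7 mm) is below r_cr, adding a thin layer of insulation will *increase* heat loss.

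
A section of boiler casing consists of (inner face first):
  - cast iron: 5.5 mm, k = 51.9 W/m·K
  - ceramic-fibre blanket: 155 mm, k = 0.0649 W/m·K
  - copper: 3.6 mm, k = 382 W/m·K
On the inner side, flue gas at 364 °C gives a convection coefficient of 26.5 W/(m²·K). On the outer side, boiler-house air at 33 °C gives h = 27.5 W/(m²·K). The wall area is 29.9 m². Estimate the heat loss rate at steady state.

Using the resistance-network approach (series):
R_inner film = 1/(h_i·A) = 1/(26.5×29.9) = 0.001262 K/W
R_cast iron = L/(kA) = 0.0055/(51.9×29.9) = 3.544×10^-6 K/W
R_ceramic-fibre blanket = L/(kA) = 0.155/(0.0649×29.9) = 0.07988 K/W
R_copper = L/(kA) = 0.0036/(382×29.9) = 3.152×10^-7 K/W
R_outer film = 1/(h_o·A) = 1/(27.5×29.9) = 0.001216 K/W
R_total = 0.08236 K/W
Q = ΔT / R_total = 331 / 0.08236

Q ≈ 4020 W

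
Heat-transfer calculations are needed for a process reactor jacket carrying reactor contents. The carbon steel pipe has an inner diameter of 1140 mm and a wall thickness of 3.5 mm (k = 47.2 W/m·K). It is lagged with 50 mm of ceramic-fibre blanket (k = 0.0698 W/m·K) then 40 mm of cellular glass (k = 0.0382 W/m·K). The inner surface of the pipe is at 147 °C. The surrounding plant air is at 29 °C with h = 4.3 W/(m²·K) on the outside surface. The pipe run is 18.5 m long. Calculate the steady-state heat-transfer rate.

Q ≈ 4320 W

Cylindrical conduction, so R = ln(r₂/r₁)/(2πkL) per layer, in series:
R_carbon steel pipe wall = ln(573.5/570)/(2π×47.2×18.5) = 1.116×10^-6 K/W
R_ceramic-fibre blanket = ln(623.5/573.5)/(2π×0.0698×18.5) = 0.0103 K/W
R_cellular glass = ln(663.5/623.5)/(2π×0.0382×18.5) = 0.014 K/W
R_outer film = 1/(h_o·2πr_oL) = 1/(4.3×2π×0.6635×18.5) = 0.003015 K/W
R_total = 0.02732 K/W
Q = ΔT/R_total = 118/0.02732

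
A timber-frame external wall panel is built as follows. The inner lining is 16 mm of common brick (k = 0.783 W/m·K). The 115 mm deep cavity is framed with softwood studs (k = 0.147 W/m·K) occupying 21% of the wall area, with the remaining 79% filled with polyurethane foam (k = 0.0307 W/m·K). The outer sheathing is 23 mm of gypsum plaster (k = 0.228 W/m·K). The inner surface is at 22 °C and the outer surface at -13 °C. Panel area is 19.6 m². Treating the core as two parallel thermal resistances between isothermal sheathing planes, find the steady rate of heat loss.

Sheathing layers in series; stud and cavity paths in parallel between them.
R_inner = 0.016/(0.783×19.6) = 0.001043 K/W
R_stud  = 0.115/(0.147×0.21×19.6) = 0.1901 K/W
R_cav   = 0.115/(0.0307×0.79×19.6) = 0.2419 K/W
1/R_core = 1/R_stud + 1/R_cav → R_core = 0.1064 K/W
R_outer = 0.023/(0.228×19.6) = 0.005147 K/W
R_total = 0.1126 K/W
Q = ΔT/R_total = 35/0.1126

Q ≈ 311 W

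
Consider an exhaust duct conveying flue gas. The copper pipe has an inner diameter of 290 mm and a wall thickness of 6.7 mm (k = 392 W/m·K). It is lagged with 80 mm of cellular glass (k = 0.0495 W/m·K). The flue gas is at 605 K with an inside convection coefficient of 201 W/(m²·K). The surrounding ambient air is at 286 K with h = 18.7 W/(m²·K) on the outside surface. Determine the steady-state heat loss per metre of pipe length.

q′ ≈ 227 W/m

For a radial system each layer contributes R = ln(r_out/r_in)/(2πkL); films add R = 1/(hA).
R_inner film = 1/(h_i·2πr₁L) = 1/(201×2π×0.145×1) = 0.005461 K/W
R_copper pipe wall = ln(151.7/145)/(2π×392×1) = 1.834×10^-5 K/W
R_cellular glass = ln(231.7/151.7)/(2π×0.0495×1) = 1.362 K/W
R_outer film = 1/(h_o·2πr_oL) = 1/(18.7×2π×0.2317×1) = 0.03673 K/W
R_total = 1.404 K/W
Q = ΔT/R_total = 319/1.404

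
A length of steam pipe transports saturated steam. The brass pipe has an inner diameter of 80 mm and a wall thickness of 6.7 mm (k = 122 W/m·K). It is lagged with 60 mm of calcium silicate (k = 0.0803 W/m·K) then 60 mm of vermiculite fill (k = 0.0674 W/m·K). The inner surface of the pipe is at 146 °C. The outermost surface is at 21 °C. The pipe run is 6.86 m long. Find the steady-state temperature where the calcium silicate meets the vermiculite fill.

Cylindrical conduction, so R = ln(r₂/r₁)/(2πkL) per layer, in series:
R_brass pipe wall = ln(46.7/40)/(2π×122×6.86) = 2.945×10^-5 K/W
R_calcium silicate = ln(106.7/46.7)/(2π×0.0803×6.86) = 0.2387 K/W
R_vermiculite fill = ln(166.7/106.7)/(2π×0.0674×6.86) = 0.1536 K/W
R_total = 0.3923 K/W
Q = ΔT/R_total = 125/0.3923
Q = 319 W
T_interface = T_inner − Q·ΣR(inner→interface) = 146 − 319×0.2388

T ≈ 69.9 °C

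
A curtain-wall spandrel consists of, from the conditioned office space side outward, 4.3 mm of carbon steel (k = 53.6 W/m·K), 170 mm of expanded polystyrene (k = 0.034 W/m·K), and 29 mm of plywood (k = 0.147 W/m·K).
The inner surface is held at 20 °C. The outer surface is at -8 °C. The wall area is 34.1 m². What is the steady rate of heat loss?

Using the resistance-network approach (series):
R_carbon steel = L/(kA) = 0.0043/(53.6×34.1) = 2.353×10^-6 K/W
R_expanded polystyrene = L/(kA) = 0.17/(0.034×34.1) = 0.1466 K/W
R_plywood = L/(kA) = 0.029/(0.147×34.1) = 0.005785 K/W
R_total = 0.1524 K/W
Q = ΔT / R_total = 28 / 0.1524

Q ≈ 184 W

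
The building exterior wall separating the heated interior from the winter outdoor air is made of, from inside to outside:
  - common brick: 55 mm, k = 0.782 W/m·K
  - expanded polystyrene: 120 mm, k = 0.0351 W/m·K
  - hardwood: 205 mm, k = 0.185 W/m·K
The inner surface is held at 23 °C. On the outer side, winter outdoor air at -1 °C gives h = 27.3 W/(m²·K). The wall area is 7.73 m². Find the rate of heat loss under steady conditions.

Q ≈ 40 W

Thermal resistances in series:
R_common brick = L/(kA) = 0.055/(0.782×7.73) = 0.009099 K/W
R_expanded polystyrene = L/(kA) = 0.12/(0.0351×7.73) = 0.4423 K/W
R_hardwood = L/(kA) = 0.205/(0.185×7.73) = 0.1434 K/W
R_outer film = 1/(h_o·A) = 1/(27.3×7.73) = 0.004739 K/W
R_total = 0.5995 K/W
Q = ΔT / R_total = 24 / 0.5995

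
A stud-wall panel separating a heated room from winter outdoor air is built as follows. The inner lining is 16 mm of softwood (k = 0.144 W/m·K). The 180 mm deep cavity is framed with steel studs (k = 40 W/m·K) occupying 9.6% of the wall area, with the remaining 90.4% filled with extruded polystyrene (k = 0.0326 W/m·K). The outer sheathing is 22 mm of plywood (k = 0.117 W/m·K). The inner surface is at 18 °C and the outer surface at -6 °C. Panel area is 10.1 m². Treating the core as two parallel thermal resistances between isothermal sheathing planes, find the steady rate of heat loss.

Q ≈ 701 W

Sheathing layers in series; stud and cavity paths in parallel between them.
R_inner = 0.016/(0.144×10.1) = 0.011 K/W
R_stud  = 0.18/(40×0.096×10.1) = 0.004641 K/W
R_cav   = 0.18/(0.0326×0.904×10.1) = 0.6047 K/W
1/R_core = 1/R_stud + 1/R_cav → R_core = 0.004606 K/W
R_outer = 0.022/(0.117×10.1) = 0.01862 K/W
R_total = 0.03422 K/W
Q = ΔT/R_total = 24/0.03422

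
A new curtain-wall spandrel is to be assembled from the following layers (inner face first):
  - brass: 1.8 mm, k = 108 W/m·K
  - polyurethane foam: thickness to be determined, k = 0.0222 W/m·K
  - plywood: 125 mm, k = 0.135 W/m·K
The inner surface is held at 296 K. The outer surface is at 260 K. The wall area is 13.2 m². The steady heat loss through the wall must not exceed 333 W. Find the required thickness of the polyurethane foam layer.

Thermal resistances in series:
R_brass = L/(kA) = 0.0018/(108×13.2) = 1.263×10^-6 K/W
R_plywood = L/(kA) = 0.125/(0.135×13.2) = 0.07015 K/W
Sum of the known resistances R_other = 0.07015 K/W
Required total resistance R_tot = ΔT/Q_allow = 36/333 = 0.1081 K/W
R_polyurethane foam = R_tot − R_other = 0.03796 K/W
L = R·k·A = 0.03796×0.0222×13.2

L ≈ 11.1 mm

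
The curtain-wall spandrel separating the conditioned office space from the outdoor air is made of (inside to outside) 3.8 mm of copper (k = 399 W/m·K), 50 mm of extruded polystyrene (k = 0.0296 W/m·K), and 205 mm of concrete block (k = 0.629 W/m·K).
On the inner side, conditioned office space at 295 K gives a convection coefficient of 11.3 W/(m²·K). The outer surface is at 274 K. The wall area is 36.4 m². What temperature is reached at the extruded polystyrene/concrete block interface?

Thermal resistances in series:
R_inner film = 1/(h_i·A) = 1/(11.3×36.4) = 0.002431 K/W
R_copper = L/(kA) = 0.0038/(399×36.4) = 2.616×10^-7 K/W
R_extruded polystyrene = L/(kA) = 0.05/(0.0296×36.4) = 0.04641 K/W
R_concrete block = L/(kA) = 0.205/(0.629×36.4) = 0.008954 K/W
R_total = 0.05779 K/W;  Q = ΔT/R_total = 21/0.05779 = 363.4 W
T_interface = T_inner − Q·ΣR(inner→interface) = 295 − 363×0.04884

T ≈ 277 K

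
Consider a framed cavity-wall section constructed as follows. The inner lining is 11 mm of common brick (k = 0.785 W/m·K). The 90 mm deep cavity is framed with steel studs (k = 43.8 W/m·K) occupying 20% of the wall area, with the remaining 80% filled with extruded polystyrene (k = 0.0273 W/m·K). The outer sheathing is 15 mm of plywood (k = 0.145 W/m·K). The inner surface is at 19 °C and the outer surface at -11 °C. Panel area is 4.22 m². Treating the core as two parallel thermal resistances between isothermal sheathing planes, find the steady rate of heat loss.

Sheathing layers in series; stud and cavity paths in parallel between them.
R_inner = 0.011/(0.785×4.22) = 0.003321 K/W
R_stud  = 0.09/(43.8×0.2×4.22) = 0.002435 K/W
R_cav   = 0.09/(0.0273×0.8×4.22) = 0.9765 K/W
1/R_core = 1/R_stud + 1/R_cav → R_core = 0.002429 K/W
R_outer = 0.015/(0.145×4.22) = 0.02451 K/W
R_total = 0.03026 K/W
Q = ΔT/R_total = 30/0.03026

Q ≈ 991 W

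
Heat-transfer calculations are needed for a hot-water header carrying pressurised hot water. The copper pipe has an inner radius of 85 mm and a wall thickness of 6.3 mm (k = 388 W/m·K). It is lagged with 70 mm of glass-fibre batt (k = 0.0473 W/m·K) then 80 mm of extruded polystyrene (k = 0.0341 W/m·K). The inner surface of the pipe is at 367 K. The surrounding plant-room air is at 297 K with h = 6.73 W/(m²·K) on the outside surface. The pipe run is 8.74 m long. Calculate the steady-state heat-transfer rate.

For a radial system each layer contributes R = ln(r_out/r_in)/(2πkL); films add R = 1/(hA).
R_copper pipe wall = ln(91.3/85)/(2π×388×8.74) = 3.356×10^-6 K/W
R_glass-fibre batt = ln(161.3/91.3)/(2π×0.0473×8.74) = 0.2191 K/W
R_extruded polystyrene = ln(241.3/161.3)/(2π×0.0341×8.74) = 0.2151 K/W
R_outer film = 1/(h_o·2πr_oL) = 1/(6.73×2π×0.2413×8.74) = 0.01121 K/W
R_total = 0.4454 K/W
Q = ΔT/R_total = 70/0.4454

Q ≈ 157 W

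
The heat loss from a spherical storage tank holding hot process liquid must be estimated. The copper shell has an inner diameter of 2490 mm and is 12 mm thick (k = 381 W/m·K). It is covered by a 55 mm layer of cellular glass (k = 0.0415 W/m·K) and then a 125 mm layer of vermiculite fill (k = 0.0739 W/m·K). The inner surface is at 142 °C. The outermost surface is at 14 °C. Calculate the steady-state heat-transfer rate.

Q ≈ 946 W

Radial (spherical) resistances in series:
R_copper shell = (1/1.245 − 1/1.257)/(4π×381) = 1.602×10^-6 K/W
R_cellular glass = (1/1.257 − 1/1.312)/(4π×0.0415) = 0.06395 K/W
R_vermiculite fill = (1/1.312 − 1/1.437)/(4π×0.0739) = 0.07139 K/W
R_total = 0.1353 K/W
Q = ΔT/R_total = 128/0.1353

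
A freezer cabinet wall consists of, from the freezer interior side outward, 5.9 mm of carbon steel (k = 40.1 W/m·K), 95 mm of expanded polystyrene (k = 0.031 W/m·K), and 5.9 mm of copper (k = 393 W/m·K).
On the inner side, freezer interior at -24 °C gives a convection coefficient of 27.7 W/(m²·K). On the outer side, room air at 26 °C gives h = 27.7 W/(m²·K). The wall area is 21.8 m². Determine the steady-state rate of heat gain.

Q ≈ 347 W

Treating each layer as a thermal resistance in series:
R_inner film = 1/(h_i·A) = 1/(27.7×21.8) = 0.001656 K/W
R_carbon steel = L/(kA) = 0.0059/(40.1×21.8) = 6.749×10^-6 K/W
R_expanded polystyrene = L/(kA) = 0.095/(0.031×21.8) = 0.1406 K/W
R_copper = L/(kA) = 0.0059/(393×21.8) = 6.887×10^-7 K/W
R_outer film = 1/(h_o·A) = 1/(27.7×21.8) = 0.001656 K/W
R_total = 0.1439 K/W
Q = ΔT / R_total = 50 / 0.1439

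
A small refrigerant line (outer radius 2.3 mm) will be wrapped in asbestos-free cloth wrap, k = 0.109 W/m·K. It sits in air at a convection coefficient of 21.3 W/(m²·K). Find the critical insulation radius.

For a cylinder r_cr = k/h = 0.109/21.3
r_cr = 5.12 mm; since the bare radius (2.3 mm) is below r_cr, adding a thin layer of insulation will *increase* heat loss.

r_cr ≈ 5.12 mm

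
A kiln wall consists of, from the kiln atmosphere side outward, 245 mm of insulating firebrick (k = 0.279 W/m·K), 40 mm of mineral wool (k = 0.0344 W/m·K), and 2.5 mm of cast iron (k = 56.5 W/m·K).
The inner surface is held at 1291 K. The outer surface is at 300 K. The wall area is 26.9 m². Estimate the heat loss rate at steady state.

Series thermal resistances:
R_insulating firebrick = L/(kA) = 0.245/(0.279×26.9) = 0.03264 K/W
R_mineral wool = L/(kA) = 0.04/(0.0344×26.9) = 0.04323 K/W
R_cast iron = L/(kA) = 0.0025/(56.5×26.9) = 1.645×10^-6 K/W
R_total = 0.07587 K/W
Q = ΔT / R_total = 991 / 0.07587

Q ≈ 13100 W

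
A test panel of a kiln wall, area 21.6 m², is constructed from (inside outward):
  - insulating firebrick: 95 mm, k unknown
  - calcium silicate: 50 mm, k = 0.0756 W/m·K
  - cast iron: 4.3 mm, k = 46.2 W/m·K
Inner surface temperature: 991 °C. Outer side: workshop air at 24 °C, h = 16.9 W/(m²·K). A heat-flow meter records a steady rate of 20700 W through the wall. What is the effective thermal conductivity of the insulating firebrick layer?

Using the resistance-network approach (series):
R_calcium silicate = L/(kA) = 0.05/(0.0756×21.6) = 0.03062 K/W
R_cast iron = L/(kA) = 0.0043/(46.2×21.6) = 4.309×10^-6 K/W
R_outer film = 1/(h_o·A) = 1/(16.9×21.6) = 0.002739 K/W
Sum of known resistances R_other = 0.03336 K/W
Total R = ΔT/Q = 967/20700 = 0.04671 K/W
R_insulating firebrick = R_total − R_other = 0.01335 K/W
k = L/(R·A) = 0.095/(0.01335×21.6)

k ≈ 0.329 W/(m·K)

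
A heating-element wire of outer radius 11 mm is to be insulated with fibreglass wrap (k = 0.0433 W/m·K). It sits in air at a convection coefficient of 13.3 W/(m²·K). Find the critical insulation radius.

r_cr ≈ 3.26 mm

For a cylinder r_cr = k/h = 0.0433/13.3
r_cr = 3.26 mm; since the bare radius (11 mm) is above r_cr, any added insulation will reduce heat loss.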